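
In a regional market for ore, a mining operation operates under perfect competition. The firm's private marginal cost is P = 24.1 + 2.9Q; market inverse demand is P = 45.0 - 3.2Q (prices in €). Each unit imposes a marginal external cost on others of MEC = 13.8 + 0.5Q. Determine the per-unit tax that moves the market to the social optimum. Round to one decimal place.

Social marginal cost = private MC + MEC = 37.9 + 3.4Q.
Set SMC = demand: 37.9 + 3.4Q = 45.0 - 3.2Q → Q* = 1.0758.
The Pigouvian tax equals MEC at Q*: 13.8 + 0.5×1.0758 = 14.3379.

tax = €14.3 per unit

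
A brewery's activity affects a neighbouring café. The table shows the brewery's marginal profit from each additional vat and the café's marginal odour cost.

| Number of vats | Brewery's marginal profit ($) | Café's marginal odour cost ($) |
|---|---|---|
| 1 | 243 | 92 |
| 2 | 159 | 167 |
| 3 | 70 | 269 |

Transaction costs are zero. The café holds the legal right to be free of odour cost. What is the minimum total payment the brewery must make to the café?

Efficient level: marginal profit ≥ marginal odour cost through level 1, so k* = 1.
With the café holding the right, the brewery must at least compensate total damage at k*: 92 = 92.

$92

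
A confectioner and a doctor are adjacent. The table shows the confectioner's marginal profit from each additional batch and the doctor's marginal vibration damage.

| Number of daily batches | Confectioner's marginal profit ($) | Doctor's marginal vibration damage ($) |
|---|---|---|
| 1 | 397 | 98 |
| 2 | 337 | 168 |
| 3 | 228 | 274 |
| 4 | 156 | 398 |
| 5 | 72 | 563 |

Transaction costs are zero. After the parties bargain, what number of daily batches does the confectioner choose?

2

Bargaining reaches the level where marginal profit last exceeds marginal vibration damage.
That holds through level 2 (337 ≥ 168) but not at 3 (228 < 274).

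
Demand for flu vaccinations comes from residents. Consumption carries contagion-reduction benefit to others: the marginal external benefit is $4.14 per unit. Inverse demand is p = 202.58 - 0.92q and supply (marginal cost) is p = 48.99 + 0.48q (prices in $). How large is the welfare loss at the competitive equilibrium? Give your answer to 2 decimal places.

DWL = $6.12

Market equilibrium (private): 48.99 + 0.48q = 202.58 - 0.92q → q_m = 109.7071.
Social marginal benefit = demand + MEB = 206.72 - 0.92q.
Set SMB = MC: 206.72 - 0.92q = 48.99 + 0.48q → q* = 112.6643.
The welfare-loss triangle has base |q_m − q*| and height MEB(q_m) (the vertical gap between SMB and MC is zero at q* and MEB at q_m).
DWL = ½ × 2.9572 × 4.1400 = 6.1214.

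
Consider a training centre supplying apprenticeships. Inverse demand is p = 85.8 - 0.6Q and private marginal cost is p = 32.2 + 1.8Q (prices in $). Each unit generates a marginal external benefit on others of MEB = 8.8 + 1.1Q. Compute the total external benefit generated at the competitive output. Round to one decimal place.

$470.9

Market equilibrium (private): 32.2 + 1.8Q = 85.8 - 0.6Q → Q_m = 22.3333.
Total external benefit = ∫₀^{Q_m} (8.8 + 1.1Q) dQ = 8.8×22.3333 + ½×1.1×22.3333² = 470.8600.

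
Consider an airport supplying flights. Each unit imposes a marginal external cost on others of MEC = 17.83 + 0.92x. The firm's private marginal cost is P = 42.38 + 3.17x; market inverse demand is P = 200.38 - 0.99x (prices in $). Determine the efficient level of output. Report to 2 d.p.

Social marginal cost = private MC + MEC = 60.21 + 4.09x.
Set SMC = demand: 60.21 + 4.09x = 200.38 - 0.99x → x* = 27.5925.

x* = 27.59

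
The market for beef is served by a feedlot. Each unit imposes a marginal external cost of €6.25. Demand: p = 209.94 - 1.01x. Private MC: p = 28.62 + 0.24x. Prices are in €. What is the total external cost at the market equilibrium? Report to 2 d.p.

€906.60

Market equilibrium (private): 28.62 + 0.24x = 209.94 - 1.01x → x_m = 145.0560.
Total external cost = MEC × x_m = 6.25 × 145.0560 = 906.6000.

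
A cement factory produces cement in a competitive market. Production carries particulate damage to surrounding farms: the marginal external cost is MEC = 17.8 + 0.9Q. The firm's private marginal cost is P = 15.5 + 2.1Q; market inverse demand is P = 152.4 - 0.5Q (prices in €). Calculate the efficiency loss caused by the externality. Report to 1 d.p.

Market equilibrium (private): 15.5 + 2.1Q = 152.4 - 0.5Q → Q_m = 52.6538.
Social marginal cost = private MC + MEC = 33.3 + 3.0Q.
Set SMC = demand: 33.3 + 3.0Q = 152.4 - 0.5Q → Q* = 34.0286.
The loss is the area between SMC and demand from Q* to Q_m; with linear curves that's a triangle of height MEC(Q_m).
DWL = ½ × 18.6252 × 65.1885 = 607.0744.

DWL = €607.1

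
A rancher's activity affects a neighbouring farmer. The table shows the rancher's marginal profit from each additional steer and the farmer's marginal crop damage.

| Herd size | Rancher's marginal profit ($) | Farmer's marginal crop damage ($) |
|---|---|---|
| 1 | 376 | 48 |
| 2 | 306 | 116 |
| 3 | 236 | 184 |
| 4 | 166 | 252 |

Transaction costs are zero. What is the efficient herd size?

Bargaining reaches the level where marginal profit last exceeds marginal crop damage.
That holds through level 3 (236 ≥ 184) but not at 4 (166 < 252).

3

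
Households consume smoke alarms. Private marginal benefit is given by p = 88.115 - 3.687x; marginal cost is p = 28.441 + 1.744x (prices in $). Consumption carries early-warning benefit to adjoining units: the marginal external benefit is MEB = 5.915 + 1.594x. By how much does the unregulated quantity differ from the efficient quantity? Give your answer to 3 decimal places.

Market equilibrium (private): 28.441 + 1.744x = 88.115 - 3.687x → x_m = 10.9877.
Social marginal benefit = demand + MEB = 94.030 - 2.093x.
Set SMB = MC: 94.030 - 2.093x = 28.441 + 1.744x → x* = 17.0938.
Gap = |10.9877 − 17.0938| = 6.1061.

6.106 units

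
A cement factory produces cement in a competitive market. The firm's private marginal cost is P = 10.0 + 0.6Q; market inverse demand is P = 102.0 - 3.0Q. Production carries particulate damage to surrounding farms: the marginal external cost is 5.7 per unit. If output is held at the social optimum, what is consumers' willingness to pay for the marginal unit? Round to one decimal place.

P = 30.1

Social marginal cost = private MC + MEC = 15.7 + 0.6Q.
Set SMC = demand: 15.7 + 0.6Q = 102.0 - 3.0Q → Q* = 23.9722.
Consumer price on the demand curve at Q*: 102.0 − 3.0×23.9722 = 30.0834.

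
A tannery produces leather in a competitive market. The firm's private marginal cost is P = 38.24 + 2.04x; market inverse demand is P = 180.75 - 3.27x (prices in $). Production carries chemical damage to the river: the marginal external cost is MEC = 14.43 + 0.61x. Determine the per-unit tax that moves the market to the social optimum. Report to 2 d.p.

Social marginal cost = private MC + MEC = 52.67 + 2.65x.
Set SMC = demand: 52.67 + 2.65x = 180.75 - 3.27x → x* = 21.6351.
The Pigouvian tax equals MEC at x*: 14.43 + 0.61×21.6351 = 27.6274.

tax = $27.63 per unit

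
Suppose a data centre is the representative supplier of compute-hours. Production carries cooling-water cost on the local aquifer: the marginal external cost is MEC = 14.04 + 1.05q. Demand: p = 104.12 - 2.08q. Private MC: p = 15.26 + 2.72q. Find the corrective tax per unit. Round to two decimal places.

Social marginal cost = private MC + MEC = 29.30 + 3.77q.
Set SMC = demand: 29.30 + 3.77q = 104.12 - 2.08q → q* = 12.7897.
The Pigouvian tax equals MEC at q*: 14.04 + 1.05×12.7897 = 27.4692.

tax = 27.47 per unit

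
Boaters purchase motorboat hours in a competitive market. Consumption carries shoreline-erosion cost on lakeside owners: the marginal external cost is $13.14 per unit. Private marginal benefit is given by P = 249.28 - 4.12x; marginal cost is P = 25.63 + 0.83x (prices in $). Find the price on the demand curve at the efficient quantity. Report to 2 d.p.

P = $74.07

Social marginal benefit = demand − MEC = 236.14 - 4.12x.
Set SMB = MC: 236.14 - 4.12x = 25.63 + 0.83x → x* = 42.5273.
Consumer price on the demand curve at x*: 249.28 − 4.12×42.5273 = 74.0675.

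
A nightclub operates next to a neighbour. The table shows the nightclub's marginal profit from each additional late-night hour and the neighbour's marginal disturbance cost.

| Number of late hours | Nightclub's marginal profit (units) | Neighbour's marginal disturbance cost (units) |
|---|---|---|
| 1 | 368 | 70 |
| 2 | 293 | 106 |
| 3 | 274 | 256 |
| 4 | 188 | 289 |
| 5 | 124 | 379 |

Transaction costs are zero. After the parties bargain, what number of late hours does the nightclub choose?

Bargaining reaches the level where marginal profit last exceeds marginal disturbance cost.
That holds through level 3 (274 ≥ 256) but not at 4 (188 < 289).

3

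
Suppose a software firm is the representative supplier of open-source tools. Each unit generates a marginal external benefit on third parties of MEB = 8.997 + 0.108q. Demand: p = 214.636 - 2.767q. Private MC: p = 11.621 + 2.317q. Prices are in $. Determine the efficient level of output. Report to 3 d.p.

q* = 42.607

Social marginal cost = private MC − MEB = 2.624 + 2.209q.
Set SMC = demand: 2.624 + 2.209q = 214.636 - 2.767q → q* = 42.6069.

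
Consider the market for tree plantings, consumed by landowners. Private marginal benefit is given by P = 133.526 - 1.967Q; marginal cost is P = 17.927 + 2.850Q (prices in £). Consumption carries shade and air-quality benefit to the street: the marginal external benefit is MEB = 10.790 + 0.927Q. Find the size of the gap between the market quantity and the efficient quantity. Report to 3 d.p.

Market equilibrium (private): 17.927 + 2.850Q = 133.526 - 1.967Q → Q_m = 23.9981.
Social marginal benefit = demand + MEB = 144.316 - 1.040Q.
Set SMB = MC: 144.316 - 1.040Q = 17.927 + 2.850Q → Q* = 32.4907.
Gap = |23.9981 − 32.4907| = 8.4926.

8.493 units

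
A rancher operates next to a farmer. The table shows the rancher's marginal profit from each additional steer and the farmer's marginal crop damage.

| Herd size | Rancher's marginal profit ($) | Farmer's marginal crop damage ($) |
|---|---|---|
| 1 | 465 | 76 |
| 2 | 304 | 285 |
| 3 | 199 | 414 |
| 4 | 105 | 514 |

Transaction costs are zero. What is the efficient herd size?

Bargaining reaches the level where marginal profit last exceeds marginal crop damage.
That holds through level 2 (304 ≥ 285) but not at 3 (199 < 414).

2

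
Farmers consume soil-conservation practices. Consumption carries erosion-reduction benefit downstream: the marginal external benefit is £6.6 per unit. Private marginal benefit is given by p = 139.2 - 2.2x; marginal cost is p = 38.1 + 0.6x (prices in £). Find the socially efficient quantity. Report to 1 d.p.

Social marginal benefit = demand + MEB = 145.8 - 2.2x.
Set SMB = MC: 145.8 - 2.2x = 38.1 + 0.6x → x* = 38.4643.

x* = 38.5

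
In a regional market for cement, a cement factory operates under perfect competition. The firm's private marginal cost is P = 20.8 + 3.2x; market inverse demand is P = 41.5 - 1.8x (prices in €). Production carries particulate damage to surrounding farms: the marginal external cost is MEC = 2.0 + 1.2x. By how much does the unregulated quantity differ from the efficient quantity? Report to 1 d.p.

Market equilibrium (private): 20.8 + 3.2x = 41.5 - 1.8x → x_m = 4.1400.
Social marginal cost = private MC + MEC = 22.8 + 4.4x.
Set SMC = demand: 22.8 + 4.4x = 41.5 - 1.8x → x* = 3.0161.
Gap = |4.1400 − 3.0161| = 1.1239.

1.1 units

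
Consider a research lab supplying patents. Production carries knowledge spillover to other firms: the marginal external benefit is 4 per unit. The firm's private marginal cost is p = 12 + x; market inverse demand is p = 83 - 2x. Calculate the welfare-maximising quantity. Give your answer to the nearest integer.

Social marginal cost = private MC − MEB = 8 + x.
Set SMC = demand: 8 + x = 83 - 2x → x* = 25.0000.

x* = 25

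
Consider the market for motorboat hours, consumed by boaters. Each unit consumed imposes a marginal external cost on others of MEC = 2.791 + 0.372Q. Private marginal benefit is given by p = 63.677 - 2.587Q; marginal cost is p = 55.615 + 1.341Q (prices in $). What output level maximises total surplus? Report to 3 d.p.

Social marginal benefit = demand − MEC = 60.886 - 2.959Q.
Set SMB = MC: 60.886 - 2.959Q = 55.615 + 1.341Q → Q* = 1.2258.

Q* = 1.226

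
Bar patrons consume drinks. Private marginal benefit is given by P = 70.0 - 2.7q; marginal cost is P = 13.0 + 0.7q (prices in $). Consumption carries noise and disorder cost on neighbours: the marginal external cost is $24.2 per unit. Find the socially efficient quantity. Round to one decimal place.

Social marginal benefit = demand − MEC = 45.8 - 2.7q.
Set SMB = MC: 45.8 - 2.7q = 13.0 + 0.7q → q* = 9.6471.

q* = 9.6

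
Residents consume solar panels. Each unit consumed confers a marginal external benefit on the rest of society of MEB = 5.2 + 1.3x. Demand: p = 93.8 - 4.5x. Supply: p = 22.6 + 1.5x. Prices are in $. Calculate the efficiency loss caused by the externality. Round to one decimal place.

Market equilibrium (private): 22.6 + 1.5x = 93.8 - 4.5x → x_m = 11.8667.
Social marginal benefit = demand + MEB = 99.0 - 3.2x.
Set SMB = MC: 99.0 - 3.2x = 22.6 + 1.5x → x* = 16.2553.
The welfare-loss triangle has base |x_m − x*| and height MEB(x_m) (the vertical gap between SMB and MC is zero at x* and MEB at x_m).
DWL = ½ × 4.3886 × 20.6267 = 45.2612.

DWL = $45.3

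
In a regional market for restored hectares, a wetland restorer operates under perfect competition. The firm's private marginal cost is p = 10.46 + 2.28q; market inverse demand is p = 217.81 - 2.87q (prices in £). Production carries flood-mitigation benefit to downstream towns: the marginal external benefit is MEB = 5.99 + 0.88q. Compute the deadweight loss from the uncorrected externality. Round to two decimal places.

DWL = £200.90

Market equilibrium (private): 10.46 + 2.28q = 217.81 - 2.87q → q_m = 40.2621.
Social marginal cost = private MC − MEB = 4.47 + 1.40q.
Set SMC = demand: 4.47 + 1.40q = 217.81 - 2.87q → q* = 49.9625.
Between q* and q_m the wedge demand − SMC runs linearly from 0 to MEB(q_m), so the loss is a triangle.
DWL = ½ × 9.7004 × 41.4207 = 200.8987.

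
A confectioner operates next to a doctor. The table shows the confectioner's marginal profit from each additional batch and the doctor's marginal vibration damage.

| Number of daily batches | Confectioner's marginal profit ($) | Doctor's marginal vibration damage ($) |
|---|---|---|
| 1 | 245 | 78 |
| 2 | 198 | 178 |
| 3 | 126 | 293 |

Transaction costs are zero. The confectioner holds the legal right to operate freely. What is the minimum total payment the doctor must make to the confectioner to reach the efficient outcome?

$126

Left alone the confectioner would choose level 3 (marginal profit stays positive).
Efficient level: k* = 2 (marginal profit ≥ marginal vibration damage through 2).
The doctor must at least cover the confectioner's forgone profit from cutting 3→2: 126 = 126.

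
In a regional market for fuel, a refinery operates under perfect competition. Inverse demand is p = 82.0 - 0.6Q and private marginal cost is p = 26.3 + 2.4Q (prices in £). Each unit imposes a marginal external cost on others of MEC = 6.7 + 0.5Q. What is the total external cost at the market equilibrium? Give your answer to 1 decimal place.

£210.6

Market equilibrium (private): 26.3 + 2.4Q = 82.0 - 0.6Q → Q_m = 18.5667.
Total external cost = ∫₀^{Q_m} (6.7 + 0.5Q) dQ = 6.7×18.5667 + ½×0.5×18.5667² = 210.5775.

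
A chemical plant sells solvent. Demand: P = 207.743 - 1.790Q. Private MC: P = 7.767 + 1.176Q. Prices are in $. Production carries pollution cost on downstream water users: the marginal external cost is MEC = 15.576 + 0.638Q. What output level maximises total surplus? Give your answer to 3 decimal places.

Q* = 51.165

Social marginal cost = private MC + MEC = 23.343 + 1.814Q.
Set SMC = demand: 23.343 + 1.814Q = 207.743 - 1.790Q → Q* = 51.1654.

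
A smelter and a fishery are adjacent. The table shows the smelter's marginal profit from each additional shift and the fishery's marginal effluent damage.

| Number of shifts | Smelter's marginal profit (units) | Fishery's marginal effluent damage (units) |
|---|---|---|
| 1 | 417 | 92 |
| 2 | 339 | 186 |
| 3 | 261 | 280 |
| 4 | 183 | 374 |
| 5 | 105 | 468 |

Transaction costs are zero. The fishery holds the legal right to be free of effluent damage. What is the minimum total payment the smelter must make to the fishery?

278

Efficient level: marginal profit ≥ marginal effluent damage through level 2, so k* = 2.
With the fishery holding the right, the smelter must at least compensate total damage at k*: 92 + 186 = 278.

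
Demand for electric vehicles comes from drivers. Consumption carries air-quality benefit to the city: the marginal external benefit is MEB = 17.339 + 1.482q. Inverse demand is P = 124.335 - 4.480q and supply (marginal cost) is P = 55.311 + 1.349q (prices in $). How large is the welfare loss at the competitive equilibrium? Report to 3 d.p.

DWL = $140.002

Market equilibrium (private): 55.311 + 1.349q = 124.335 - 4.480q → q_m = 11.8415.
Social marginal benefit = demand + MEB = 141.674 - 2.998q.
Set SMB = MC: 141.674 - 2.998q = 55.311 + 1.349q → q* = 19.8673.
Between q* and q_m the wedge SMB − MC runs linearly from 0 to MEB(q_m), so the loss is a triangle.
DWL = ½ × 8.0258 × 34.8881 = 140.0025.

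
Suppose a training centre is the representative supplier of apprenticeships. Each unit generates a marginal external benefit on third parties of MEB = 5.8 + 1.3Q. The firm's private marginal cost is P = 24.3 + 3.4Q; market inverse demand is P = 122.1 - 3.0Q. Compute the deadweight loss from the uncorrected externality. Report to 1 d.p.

DWL = 64.6

Market equilibrium (private): 24.3 + 3.4Q = 122.1 - 3.0Q → Q_m = 15.2813.
Social marginal cost = private MC − MEB = 18.5 + 2.1Q.
Set SMC = demand: 18.5 + 2.1Q = 122.1 - 3.0Q → Q* = 20.3137.
The loss is the area between SMC and demand from Q* to Q_m; with linear curves that's a triangle of height MEB(Q_m).
DWL = ½ × 5.0324 × 25.6656 = 64.5798.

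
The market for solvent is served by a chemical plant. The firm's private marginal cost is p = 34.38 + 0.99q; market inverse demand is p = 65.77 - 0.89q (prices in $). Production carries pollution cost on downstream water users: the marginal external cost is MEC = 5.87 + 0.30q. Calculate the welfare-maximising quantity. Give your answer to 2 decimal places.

Social marginal cost = private MC + MEC = 40.25 + 1.29q.
Set SMC = demand: 40.25 + 1.29q = 65.77 - 0.89q → q* = 11.7064.

q* = 11.71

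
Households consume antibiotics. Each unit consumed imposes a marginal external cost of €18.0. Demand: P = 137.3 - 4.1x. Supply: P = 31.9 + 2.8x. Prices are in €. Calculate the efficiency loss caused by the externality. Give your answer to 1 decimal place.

Market equilibrium (private): 31.9 + 2.8x = 137.3 - 4.1x → x_m = 15.2754.
Social marginal benefit = demand − MEC = 119.3 - 4.1x.
Set SMB = MC: 119.3 - 4.1x = 31.9 + 2.8x → x* = 12.6667.
Height of the DWL triangle at x_m is MC(x_m) − SMB(x_m) = MEC(x_m) = 18.0000.
DWL = ½ × 2.6087 × 18.0000 = 23.4783.

DWL = €23.5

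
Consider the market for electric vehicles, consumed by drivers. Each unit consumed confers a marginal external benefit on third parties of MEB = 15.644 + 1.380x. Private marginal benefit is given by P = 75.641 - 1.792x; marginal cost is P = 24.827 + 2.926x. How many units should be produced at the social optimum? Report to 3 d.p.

Social marginal benefit = demand + MEB = 91.285 - 0.412x.
Set SMB = MC: 91.285 - 0.412x = 24.827 + 2.926x → x* = 19.9095.

x* = 19.910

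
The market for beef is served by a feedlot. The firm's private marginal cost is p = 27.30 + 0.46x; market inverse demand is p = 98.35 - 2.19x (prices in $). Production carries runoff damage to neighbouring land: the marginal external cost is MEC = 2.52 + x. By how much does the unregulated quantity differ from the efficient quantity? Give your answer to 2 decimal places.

Market equilibrium (private): 27.30 + 0.46x = 98.35 - 2.19x → x_m = 26.8113.
Social marginal cost = private MC + MEC = 29.82 + 1.46x.
Set SMC = demand: 29.82 + 1.46x = 98.35 - 2.19x → x* = 18.7753.
Gap = |26.8113 − 18.7753| = 8.0360.

8.04 units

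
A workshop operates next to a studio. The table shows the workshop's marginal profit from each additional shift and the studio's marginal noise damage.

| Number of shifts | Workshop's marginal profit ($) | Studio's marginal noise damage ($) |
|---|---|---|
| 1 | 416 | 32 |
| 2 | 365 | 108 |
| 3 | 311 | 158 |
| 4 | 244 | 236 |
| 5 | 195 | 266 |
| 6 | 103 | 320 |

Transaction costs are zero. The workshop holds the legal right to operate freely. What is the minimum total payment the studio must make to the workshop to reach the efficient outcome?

Left alone the workshop would choose level 6 (marginal profit stays positive).
Efficient level: k* = 4 (marginal profit ≥ marginal noise damage through 4).
The studio must at least cover the workshop's forgone profit from cutting 6→4: 195 + 103 = 298.

$298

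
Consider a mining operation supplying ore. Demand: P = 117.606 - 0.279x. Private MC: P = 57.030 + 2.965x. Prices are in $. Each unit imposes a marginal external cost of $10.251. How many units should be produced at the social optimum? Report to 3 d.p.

x* = 15.513

Social marginal cost = private MC + MEC = 67.281 + 2.965x.
Set SMC = demand: 67.281 + 2.965x = 117.606 - 0.279x → x* = 15.5133.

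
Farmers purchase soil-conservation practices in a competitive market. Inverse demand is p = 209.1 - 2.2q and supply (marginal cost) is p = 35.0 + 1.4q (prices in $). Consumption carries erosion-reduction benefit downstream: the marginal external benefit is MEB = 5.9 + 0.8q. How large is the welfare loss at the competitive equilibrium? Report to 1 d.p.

Market equilibrium (private): 35.0 + 1.4q = 209.1 - 2.2q → q_m = 48.3611.
Social marginal benefit = demand + MEB = 215.0 - 1.4q.
Set SMB = MC: 215.0 - 1.4q = 35.0 + 1.4q → q* = 64.2857.
The loss is the area between SMB and MC from q* to q_m; with linear curves that's a triangle of height MEB(q_m).
DWL = ½ × 15.9246 × 44.5889 = 355.0302.

DWL = $355.0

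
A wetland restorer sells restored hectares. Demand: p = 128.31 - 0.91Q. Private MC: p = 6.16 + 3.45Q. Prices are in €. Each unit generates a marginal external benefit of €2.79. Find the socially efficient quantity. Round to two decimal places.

Social marginal cost = private MC − MEB = 3.37 + 3.45Q.
Set SMC = demand: 3.37 + 3.45Q = 128.31 - 0.91Q → Q* = 28.6560.

Q* = 28.66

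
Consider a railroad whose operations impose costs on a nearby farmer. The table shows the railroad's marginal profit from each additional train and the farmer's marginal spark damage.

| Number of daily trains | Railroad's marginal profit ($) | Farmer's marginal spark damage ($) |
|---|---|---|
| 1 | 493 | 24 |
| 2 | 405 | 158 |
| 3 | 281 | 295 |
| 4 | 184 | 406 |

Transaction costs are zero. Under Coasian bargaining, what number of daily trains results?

2

Bargaining reaches the level where marginal profit last exceeds marginal spark damage.
That holds through level 2 (405 ≥ 158) but not at 3 (281 < 295).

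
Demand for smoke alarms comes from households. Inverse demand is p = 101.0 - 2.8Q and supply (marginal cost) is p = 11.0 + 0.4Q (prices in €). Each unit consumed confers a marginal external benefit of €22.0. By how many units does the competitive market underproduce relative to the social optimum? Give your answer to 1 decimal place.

Market equilibrium (private): 11.0 + 0.4Q = 101.0 - 2.8Q → Q_m = 28.1250.
Social marginal benefit = demand + MEB = 123.0 - 2.8Q.
Set SMB = MC: 123.0 - 2.8Q = 11.0 + 0.4Q → Q* = 35.0000.
Gap = |28.1250 − 35.0000| = 6.8750.

6.9 units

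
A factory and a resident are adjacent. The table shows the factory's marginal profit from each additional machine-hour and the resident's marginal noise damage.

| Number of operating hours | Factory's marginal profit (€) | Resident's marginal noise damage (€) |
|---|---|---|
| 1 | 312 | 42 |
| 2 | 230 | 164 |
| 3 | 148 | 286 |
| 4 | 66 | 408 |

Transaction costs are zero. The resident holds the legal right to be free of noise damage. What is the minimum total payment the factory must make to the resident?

Efficient level: marginal profit ≥ marginal noise damage through level 2, so k* = 2.
With the resident holding the right, the factory must at least compensate total damage at k*: 42 + 164 = 206.

€206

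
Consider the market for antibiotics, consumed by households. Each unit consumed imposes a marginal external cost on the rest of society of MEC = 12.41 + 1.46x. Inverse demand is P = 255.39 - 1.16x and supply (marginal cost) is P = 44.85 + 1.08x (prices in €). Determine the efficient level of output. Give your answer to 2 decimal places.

x* = 53.55

Social marginal benefit = demand − MEC = 242.98 - 2.62x.
Set SMB = MC: 242.98 - 2.62x = 44.85 + 1.08x → x* = 53.5486.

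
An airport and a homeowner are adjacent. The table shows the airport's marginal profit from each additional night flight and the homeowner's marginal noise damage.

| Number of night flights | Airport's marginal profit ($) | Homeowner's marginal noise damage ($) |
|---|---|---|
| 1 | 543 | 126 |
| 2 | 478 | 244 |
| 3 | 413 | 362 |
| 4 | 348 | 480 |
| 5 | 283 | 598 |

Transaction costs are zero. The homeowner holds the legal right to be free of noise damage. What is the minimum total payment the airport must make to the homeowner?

$732

Efficient level: marginal profit ≥ marginal noise damage through level 3, so k* = 3.
With the homeowner holding the right, the airport must at least compensate total damage at k*: 126 + 244 + 362 = 732.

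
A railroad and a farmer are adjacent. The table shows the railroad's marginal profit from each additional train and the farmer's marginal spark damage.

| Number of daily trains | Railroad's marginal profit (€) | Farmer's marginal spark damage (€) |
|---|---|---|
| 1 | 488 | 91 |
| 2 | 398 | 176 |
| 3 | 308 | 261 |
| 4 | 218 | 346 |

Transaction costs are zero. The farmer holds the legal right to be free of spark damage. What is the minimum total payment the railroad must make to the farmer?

Efficient level: marginal profit ≥ marginal spark damage through level 3, so k* = 3.
With the farmer holding the right, the railroad must at least compensate total damage at k*: 91 + 176 + 261 = 528.

€528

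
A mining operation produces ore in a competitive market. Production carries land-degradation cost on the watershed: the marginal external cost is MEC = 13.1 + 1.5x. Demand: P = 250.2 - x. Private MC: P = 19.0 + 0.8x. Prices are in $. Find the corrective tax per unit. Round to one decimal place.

tax = $112.2 per unit

Social marginal cost = private MC + MEC = 32.1 + 2.3x.
Set SMC = demand: 32.1 + 2.3x = 250.2 - x → x* = 66.0909.
The Pigouvian tax equals MEC at x*: 13.1 + 1.5×66.0909 = 112.2364.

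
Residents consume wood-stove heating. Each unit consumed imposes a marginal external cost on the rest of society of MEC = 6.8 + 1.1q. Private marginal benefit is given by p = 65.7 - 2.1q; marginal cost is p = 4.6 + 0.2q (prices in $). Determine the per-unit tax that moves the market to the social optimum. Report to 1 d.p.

Social marginal benefit = demand − MEC = 58.9 - 3.2q.
Set SMB = MC: 58.9 - 3.2q = 4.6 + 0.2q → q* = 15.9706.
The Pigouvian tax equals MEC at q*: 6.8 + 1.1×15.9706 = 24.3677.

tax = $24.4 per unit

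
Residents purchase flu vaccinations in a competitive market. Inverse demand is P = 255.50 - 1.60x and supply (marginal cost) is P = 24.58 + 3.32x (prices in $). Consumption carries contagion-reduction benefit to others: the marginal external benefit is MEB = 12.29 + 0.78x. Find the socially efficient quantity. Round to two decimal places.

x* = 58.75

Social marginal benefit = demand + MEB = 267.79 - 0.82x.
Set SMB = MC: 267.79 - 0.82x = 24.58 + 3.32x → x* = 58.7464.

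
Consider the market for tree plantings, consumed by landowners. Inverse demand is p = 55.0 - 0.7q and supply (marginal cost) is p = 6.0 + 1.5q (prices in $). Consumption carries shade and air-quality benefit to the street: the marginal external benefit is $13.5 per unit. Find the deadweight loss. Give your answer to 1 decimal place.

DWL = $41.4

Market equilibrium (private): 6.0 + 1.5q = 55.0 - 0.7q → q_m = 22.2727.
Social marginal benefit = demand + MEB = 68.5 - 0.7q.
Set SMB = MC: 68.5 - 0.7q = 6.0 + 1.5q → q* = 28.4091.
Between q* and q_m the wedge SMB − MC runs linearly from 0 to MEB(q_m), so the loss is a triangle.
DWL = ½ × 6.1364 × 13.5000 = 41.4207.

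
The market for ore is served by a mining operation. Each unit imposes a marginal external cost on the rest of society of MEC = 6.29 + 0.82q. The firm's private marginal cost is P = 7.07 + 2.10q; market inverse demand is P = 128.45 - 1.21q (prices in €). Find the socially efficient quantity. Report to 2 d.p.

q* = 27.87

Social marginal cost = private MC + MEC = 13.36 + 2.92q.
Set SMC = demand: 13.36 + 2.92q = 128.45 - 1.21q → q* = 27.8668.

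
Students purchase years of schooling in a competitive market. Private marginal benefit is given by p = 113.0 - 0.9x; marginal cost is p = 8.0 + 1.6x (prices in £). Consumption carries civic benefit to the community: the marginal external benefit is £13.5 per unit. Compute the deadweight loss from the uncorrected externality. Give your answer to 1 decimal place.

DWL = £36.5

Market equilibrium (private): 8.0 + 1.6x = 113.0 - 0.9x → x_m = 42.0000.
Social marginal benefit = demand + MEB = 126.5 - 0.9x.
Set SMB = MC: 126.5 - 0.9x = 8.0 + 1.6x → x* = 47.4000.
The welfare-loss triangle has base |x_m − x*| and height MEB(x_m) (the vertical gap between SMB and MC is zero at x* and MEB at x_m).
DWL = ½ × 5.4000 × 13.5000 = 36.4500.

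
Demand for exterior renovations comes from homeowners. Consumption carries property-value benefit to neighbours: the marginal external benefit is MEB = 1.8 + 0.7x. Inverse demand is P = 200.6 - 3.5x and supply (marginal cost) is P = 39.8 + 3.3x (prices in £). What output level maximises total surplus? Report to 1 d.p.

x* = 26.7

Social marginal benefit = demand + MEB = 202.4 - 2.8x.
Set SMB = MC: 202.4 - 2.8x = 39.8 + 3.3x → x* = 26.6557.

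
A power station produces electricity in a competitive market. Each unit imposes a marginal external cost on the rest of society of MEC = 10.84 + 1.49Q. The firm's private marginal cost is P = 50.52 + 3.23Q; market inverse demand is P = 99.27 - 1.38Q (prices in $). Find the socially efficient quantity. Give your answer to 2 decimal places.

Social marginal cost = private MC + MEC = 61.36 + 4.72Q.
Set SMC = demand: 61.36 + 4.72Q = 99.27 - 1.38Q → Q* = 6.2148.

Q* = 6.21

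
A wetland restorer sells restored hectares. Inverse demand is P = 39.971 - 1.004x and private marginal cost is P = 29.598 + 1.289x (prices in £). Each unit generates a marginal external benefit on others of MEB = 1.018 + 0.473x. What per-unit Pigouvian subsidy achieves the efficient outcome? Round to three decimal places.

subsidy = £3.978 per unit

Social marginal cost = private MC − MEB = 28.580 + 0.816x.
Set SMC = demand: 28.580 + 0.816x = 39.971 - 1.004x → x* = 6.2588.
The Pigouvian subsidy equals MEB at x*: 1.018 + 0.473×6.2588 = 3.9784.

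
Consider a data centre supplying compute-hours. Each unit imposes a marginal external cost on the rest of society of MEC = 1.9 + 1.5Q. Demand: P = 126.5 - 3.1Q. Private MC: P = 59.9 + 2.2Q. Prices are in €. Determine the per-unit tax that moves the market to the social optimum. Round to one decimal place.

Social marginal cost = private MC + MEC = 61.8 + 3.7Q.
Set SMC = demand: 61.8 + 3.7Q = 126.5 - 3.1Q → Q* = 9.5147.
The Pigouvian tax equals MEC at Q*: 1.9 + 1.5×9.5147 = 16.1721.

tax = €16.2 per unit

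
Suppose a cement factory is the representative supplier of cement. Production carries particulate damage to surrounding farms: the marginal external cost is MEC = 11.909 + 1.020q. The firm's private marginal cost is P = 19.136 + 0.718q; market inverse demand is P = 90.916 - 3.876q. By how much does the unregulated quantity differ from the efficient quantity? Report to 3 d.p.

4.960 units

Market equilibrium (private): 19.136 + 0.718q = 90.916 - 3.876q → q_m = 15.6247.
Social marginal cost = private MC + MEC = 31.045 + 1.738q.
Set SMC = demand: 31.045 + 1.738q = 90.916 - 3.876q → q* = 10.6646.
Gap = |15.6247 − 10.6646| = 4.9601.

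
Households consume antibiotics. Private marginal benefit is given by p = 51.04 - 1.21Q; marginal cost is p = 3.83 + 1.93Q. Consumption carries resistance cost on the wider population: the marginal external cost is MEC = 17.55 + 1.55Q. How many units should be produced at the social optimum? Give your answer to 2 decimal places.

Q* = 6.32

Social marginal benefit = demand − MEC = 33.49 - 2.76Q.
Set SMB = MC: 33.49 - 2.76Q = 3.83 + 1.93Q → Q* = 6.3241.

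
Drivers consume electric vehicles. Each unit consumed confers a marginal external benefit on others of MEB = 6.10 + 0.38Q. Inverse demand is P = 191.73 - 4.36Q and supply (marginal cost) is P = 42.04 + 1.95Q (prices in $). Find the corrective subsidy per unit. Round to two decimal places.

Social marginal benefit = demand + MEB = 197.83 - 3.98Q.
Set SMB = MC: 197.83 - 3.98Q = 42.04 + 1.95Q → Q* = 26.2715.
The Pigouvian subsidy equals MEB at Q*: 6.10 + 0.38×26.2715 = 16.0832.

subsidy = $16.08 per unit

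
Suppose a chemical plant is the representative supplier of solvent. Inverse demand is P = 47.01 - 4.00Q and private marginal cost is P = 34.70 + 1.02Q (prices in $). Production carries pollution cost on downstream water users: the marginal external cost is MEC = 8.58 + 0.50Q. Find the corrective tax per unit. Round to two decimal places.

tax = $8.92 per unit

Social marginal cost = private MC + MEC = 43.28 + 1.52Q.
Set SMC = demand: 43.28 + 1.52Q = 47.01 - 4.00Q → Q* = 0.6757.
The Pigouvian tax equals MEC at Q*: 8.58 + 0.50×0.6757 = 8.9179.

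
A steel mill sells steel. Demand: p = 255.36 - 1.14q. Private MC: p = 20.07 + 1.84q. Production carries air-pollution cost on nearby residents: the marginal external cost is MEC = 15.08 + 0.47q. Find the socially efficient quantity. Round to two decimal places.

Social marginal cost = private MC + MEC = 35.15 + 2.31q.
Set SMC = demand: 35.15 + 2.31q = 255.36 - 1.14q → q* = 63.8290.

q* = 63.83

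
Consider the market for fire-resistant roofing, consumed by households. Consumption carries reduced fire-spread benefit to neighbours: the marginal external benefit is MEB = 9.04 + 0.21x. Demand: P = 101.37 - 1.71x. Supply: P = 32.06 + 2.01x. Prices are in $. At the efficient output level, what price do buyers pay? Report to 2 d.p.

Social marginal benefit = demand + MEB = 110.41 - 1.50x.
Set SMB = MC: 110.41 - 1.50x = 32.06 + 2.01x → x* = 22.3219.
Consumer price on the demand curve at x*: 101.37 − 1.71×22.3219 = 63.1996.

P = $63.20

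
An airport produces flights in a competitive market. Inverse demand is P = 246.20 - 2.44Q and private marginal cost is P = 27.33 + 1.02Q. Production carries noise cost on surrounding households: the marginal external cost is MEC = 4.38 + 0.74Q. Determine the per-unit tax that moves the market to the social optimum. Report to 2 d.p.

Social marginal cost = private MC + MEC = 31.71 + 1.76Q.
Set SMC = demand: 31.71 + 1.76Q = 246.20 - 2.44Q → Q* = 51.0690.
The Pigouvian tax equals MEC at Q*: 4.38 + 0.74×51.0690 = 42.1711.

tax = 42.17 per unit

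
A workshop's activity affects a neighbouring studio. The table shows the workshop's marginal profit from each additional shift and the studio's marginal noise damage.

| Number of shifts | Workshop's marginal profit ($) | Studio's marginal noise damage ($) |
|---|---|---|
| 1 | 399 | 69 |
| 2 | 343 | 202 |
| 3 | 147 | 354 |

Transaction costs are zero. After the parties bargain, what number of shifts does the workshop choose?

2

Bargaining reaches the level where marginal profit last exceeds marginal noise damage.
That holds through level 2 (343 ≥ 202) but not at 3 (147 < 354).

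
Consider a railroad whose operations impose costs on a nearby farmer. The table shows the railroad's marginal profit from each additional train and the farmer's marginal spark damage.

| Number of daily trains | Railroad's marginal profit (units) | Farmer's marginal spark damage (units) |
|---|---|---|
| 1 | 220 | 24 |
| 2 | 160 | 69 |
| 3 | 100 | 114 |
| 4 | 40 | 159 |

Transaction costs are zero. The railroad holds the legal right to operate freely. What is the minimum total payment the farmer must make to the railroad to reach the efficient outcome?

Left alone the railroad would choose level 4 (marginal profit stays positive).
Efficient level: k* = 2 (marginal profit ≥ marginal spark damage through 2).
The farmer must at least cover the railroad's forgone profit from cutting 4→2: 100 + 40 = 140.

140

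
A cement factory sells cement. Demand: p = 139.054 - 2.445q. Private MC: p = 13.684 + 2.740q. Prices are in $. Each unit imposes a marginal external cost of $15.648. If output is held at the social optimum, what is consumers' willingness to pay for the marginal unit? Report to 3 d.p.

Social marginal cost = private MC + MEC = 29.332 + 2.740q.
Set SMC = demand: 29.332 + 2.740q = 139.054 - 2.445q → q* = 21.1614.
Consumer price on the demand curve at q*: 139.054 − 2.445×21.1614 = 87.3144.

P = $87.314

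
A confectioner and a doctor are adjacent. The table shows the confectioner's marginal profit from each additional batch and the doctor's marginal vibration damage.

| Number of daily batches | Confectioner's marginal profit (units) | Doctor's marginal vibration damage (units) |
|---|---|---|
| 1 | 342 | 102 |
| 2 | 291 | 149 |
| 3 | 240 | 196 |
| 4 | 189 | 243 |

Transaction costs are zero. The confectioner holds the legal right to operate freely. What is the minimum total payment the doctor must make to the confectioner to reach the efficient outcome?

Left alone the confectioner would choose level 4 (marginal profit stays positive).
Efficient level: k* = 3 (marginal profit ≥ marginal vibration damage through 3).
The doctor must at least cover the confectioner's forgone profit from cutting 4→3: 189 = 189.

189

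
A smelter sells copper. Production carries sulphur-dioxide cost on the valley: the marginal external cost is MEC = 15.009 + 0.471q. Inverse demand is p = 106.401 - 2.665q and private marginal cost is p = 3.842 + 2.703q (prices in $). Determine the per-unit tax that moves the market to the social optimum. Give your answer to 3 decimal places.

tax = $22.071 per unit

Social marginal cost = private MC + MEC = 18.851 + 3.174q.
Set SMC = demand: 18.851 + 3.174q = 106.401 - 2.665q → q* = 14.9940.
The Pigouvian tax equals MEC at q*: 15.009 + 0.471×14.9940 = 22.0712.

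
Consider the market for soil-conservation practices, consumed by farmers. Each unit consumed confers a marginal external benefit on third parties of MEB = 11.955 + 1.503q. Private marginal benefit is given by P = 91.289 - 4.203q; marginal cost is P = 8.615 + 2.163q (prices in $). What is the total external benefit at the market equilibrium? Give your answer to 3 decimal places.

Market equilibrium (private): 8.615 + 2.163q = 91.289 - 4.203q → q_m = 12.9868.
Total external benefit = ∫₀^{q_m} (11.955 + 1.503q) dq = 11.955×12.9868 + ½×1.503×12.9868² = 282.0029.

$282.003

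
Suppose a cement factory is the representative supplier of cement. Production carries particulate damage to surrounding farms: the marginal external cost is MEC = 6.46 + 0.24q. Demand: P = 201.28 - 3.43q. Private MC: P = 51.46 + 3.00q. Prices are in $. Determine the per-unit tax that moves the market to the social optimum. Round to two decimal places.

Social marginal cost = private MC + MEC = 57.92 + 3.24q.
Set SMC = demand: 57.92 + 3.24q = 201.28 - 3.43q → q* = 21.4933.
The Pigouvian tax equals MEC at q*: 6.46 + 0.24×21.4933 = 11.6184.

tax = $11.62 per unit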